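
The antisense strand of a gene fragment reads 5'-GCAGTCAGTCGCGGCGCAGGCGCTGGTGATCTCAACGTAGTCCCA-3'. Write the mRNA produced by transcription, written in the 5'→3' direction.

The mRNA has the sequence of the coding strand (reverse complement of the template) with T→U. Reverse complement of GCAGTCAGTCGCGGCGCAGGCGCTGGTGATCTCAACGTAGTCCCA is TGGGACTACGTTGAGATCACCAGCGCCTGCGCCGCGACTGACTGC; then T→U.

5′-UGGGACUACGUUGAGAUCACCAGCGCCUGCGCCGCGACUGACUGC-3′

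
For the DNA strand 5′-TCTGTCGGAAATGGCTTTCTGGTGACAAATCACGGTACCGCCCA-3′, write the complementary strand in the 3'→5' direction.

3'-AGACAGCCTTTACCGAAAGACCACTGTTTAGTGCCATGGCGGGT-5'

Base-pairing A↔T, G↔C gives the complement. The complementary strand is antiparallel, so paired with a 5'→3' strand it runs 3'→5'.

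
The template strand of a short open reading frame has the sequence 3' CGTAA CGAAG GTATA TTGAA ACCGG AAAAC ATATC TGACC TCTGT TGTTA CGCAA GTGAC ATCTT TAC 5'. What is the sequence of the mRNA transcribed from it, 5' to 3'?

5'-GCAUUGCUUCCAUAUAACUUUGGCCUUUUGUAUAGACUGGAGACAACAAUGCGUUCACUGUAGAAAUG-3'

Reading the template 3'→5' as shown, RNA polymerase pairs each base (A→U, T→A, G↔C) to build mRNA 5'→3' directly.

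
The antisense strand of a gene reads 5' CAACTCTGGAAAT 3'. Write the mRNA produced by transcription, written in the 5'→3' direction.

5'-AUUUCCAGAGUUG-3'

RNA polymerase reads the template 3'→5' and synthesizes mRNA 5'→3' by base-pairing (A→U, T→A, G↔C). The complement of the template is GTTGAGACCTTTA; antiparallel, so 5'→3' the coding strand is ATTTCCAGAGTTG. Replace T with U for the mRNA.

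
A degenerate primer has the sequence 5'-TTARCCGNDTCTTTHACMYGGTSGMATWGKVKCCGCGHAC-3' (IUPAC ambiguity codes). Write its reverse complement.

Standard pairs A↔T, G↔C; ambiguity codes pair R↔Y, M↔K, W↔W, S↔S, D↔H, V↔B, N↔N. Complement (AATYGGCNHAGAAADTGKRCCASCKTAWCMBMGGCGCDTG), then reverse for 5'→3'.

5'-GTDCGCGGMBMCWATKCSACCRKGTDAAAGAHNCGGYTAA-3'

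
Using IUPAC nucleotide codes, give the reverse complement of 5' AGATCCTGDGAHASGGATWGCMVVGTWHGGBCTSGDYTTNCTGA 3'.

Standard pairs A↔T, G↔C; ambiguity codes pair Y↔R, M↔K, W↔W, S↔S, B↔V, D↔H, N↔N. Complement (TCTAGGACHCTDTSCCTAWCGKBBCAWDCCVGASCHRAANGACT), then reverse for 5'→3'.

5'-TCAGNAARHCSAGVCCDWACBBKGCWATCCSTDTCHCAGGATCT-3'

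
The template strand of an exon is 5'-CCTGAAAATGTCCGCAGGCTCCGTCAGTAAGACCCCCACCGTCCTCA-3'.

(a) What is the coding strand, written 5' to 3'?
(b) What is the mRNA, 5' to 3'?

(a) The coding strand is the reverse complement of the template: complement GGACTTTTACAGGCGTCCGAGGCAGTCATTCTGGGGGTGGCAGGAGT, then reverse.
(b) mRNA has the coding-strand sequence with T→U.

(a) 5'-TGAGGACGGTGGGGGTCTTACTGACGGAGCCTGCGGACATTTTCAGG-3'
(b) 5'-UGAGGACGGUGGGGGUCUUACUGACGGAGCCUGCGGACAUUUUCAGG-3'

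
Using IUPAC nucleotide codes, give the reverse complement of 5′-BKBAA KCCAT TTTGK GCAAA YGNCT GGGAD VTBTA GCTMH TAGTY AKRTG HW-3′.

5'-WDCAYMTRACTADKAGCTAVABHTCCCAGNCRTTTGCMCAAAATGGMTTVMV-3'

Standard pairs A↔T, G↔C; ambiguity codes pair R↔Y, M↔K, W↔W, B↔V, D↔H, N↔N. Complement (VMVTTMGGTAAAACMCGTTTRCNGACCCTHBAVATCGAKDATCARTMYACDW), then reverse for 5'→3'.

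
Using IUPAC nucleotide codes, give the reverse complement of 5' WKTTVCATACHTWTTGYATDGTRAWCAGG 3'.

Standard pairs A↔T, G↔C; ambiguity codes pair R↔Y, K↔M, W↔W, D↔H, V↔B. Complement (WMAABGTATGDAWAACRTAHCAYTWGTCC), then reverse for 5'→3'.

5'-CCTGWTYACHATRCAAWADGTATGBAAMW-3'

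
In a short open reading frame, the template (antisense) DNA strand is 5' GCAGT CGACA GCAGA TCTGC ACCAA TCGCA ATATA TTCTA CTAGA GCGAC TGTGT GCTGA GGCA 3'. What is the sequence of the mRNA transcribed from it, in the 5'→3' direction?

The mRNA has the sequence of the coding strand (reverse complement of the template) with T→U. Reverse complement of GCAGTCGACAGCAGATCTGCACCAATCGCAATATATTCTACTAGAGCGACTGTGTGCTGAGGCA is TGCCTCAGCACACAGTCGCTCTAGTAGAATATATTGCGATTGGTGCAGATCTGCTGTCGACTGC; then T→U.

5'-UGCCUCAGCACACAGUCGCUCUAGUAGAAUAUAUUGCGAUUGGUGCAGAUCUGCUGUCGACUGC-3'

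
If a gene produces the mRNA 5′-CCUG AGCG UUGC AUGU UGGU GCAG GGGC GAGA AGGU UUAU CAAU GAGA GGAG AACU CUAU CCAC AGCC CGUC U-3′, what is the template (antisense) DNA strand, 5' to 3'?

5'-AGACGGGCTGTGGATAGAGTTCTCCTCTCATTGATAAACCTTCTCGCCCCTGCACCAACATGCAACGCTCAGG-3'

Replace U with T to get the coding DNA strand: CCTGAGCGTTGCATGTTGGTGCAGGGGCGAGAAGGTTTATCAATGAGAGGAGAACTCTATCCACAGCCCGTCT. The template strand is its reverse complement (complement GGACTCGCAACGTACAACCACGTCCCCGCTCTTCCAAATAGTTACTCTCCTCTTGAGATAGGTGTCGGGCAGA, then reverse).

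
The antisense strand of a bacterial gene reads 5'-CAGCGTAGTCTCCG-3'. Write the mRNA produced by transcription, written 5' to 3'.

5'-CGGAGACUACGCUG-3'

RNA polymerase reads the template 3'→5' and synthesizes mRNA 5'→3' by base-pairing (A→U, T→A, G↔C). The complement of the template is GTCGCATCAGAGGC; antiparallel, so 5'→3' the coding strand is CGGAGACTACGCTG. Replace T with U for the mRNA.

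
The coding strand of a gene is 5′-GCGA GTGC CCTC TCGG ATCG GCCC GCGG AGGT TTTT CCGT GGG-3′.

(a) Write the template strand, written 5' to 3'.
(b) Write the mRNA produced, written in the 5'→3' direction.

(a) The template strand is the reverse complement of the coding strand: complement CGCTCACGGGAGAGCCTAGCCGGGCGCCTCCAAAAAGGCACCC, then reverse.
(b) mRNA matches the coding strand with T→U.

(a) 5'-CCCACGGAAAAACCTCCGCGGGCCGATCCGAGAGGGCACTCGC-3'
(b) 5'-GCGAGUGCCCUCUCGGAUCGGCCCGCGGAGGUUUUUCCGUGGG-3'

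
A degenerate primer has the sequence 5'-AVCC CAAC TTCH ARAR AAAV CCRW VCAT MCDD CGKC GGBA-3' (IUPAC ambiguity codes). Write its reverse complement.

Standard pairs A↔T, G↔C; ambiguity codes pair R↔Y, M↔K, W↔W, B↔V, D↔H. Complement (TBGGGTTGAAGDTYTYTTTBGGYWBGTAKGHHGCMGCCVT), then reverse for 5'→3'.

5'-TVCCGMCGHHGKATGBWYGGBTTTYTYTDGAAGTTGGGBT-3'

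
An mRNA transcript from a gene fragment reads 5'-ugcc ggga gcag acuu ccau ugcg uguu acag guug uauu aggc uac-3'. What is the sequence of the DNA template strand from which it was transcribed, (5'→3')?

5′-GTAGCCTAATACAACCTGTAACACGCAATGGAAGTCTGCTCCCGGCA-3′

Replace U with T to get the coding DNA strand: TGCCGGGAGCAGACTTCCATTGCGTGTTACAGGTTGTATTAGGCTAC. The template strand is its reverse complement (complement ACGGCCCTCGTCTGAAGGTAACGCACAATGTCCAACATAATCCGATG, then reverse).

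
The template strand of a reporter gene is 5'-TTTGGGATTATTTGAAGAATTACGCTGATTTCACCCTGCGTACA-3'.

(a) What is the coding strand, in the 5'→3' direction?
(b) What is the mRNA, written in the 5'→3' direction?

(a) 5'-TGTACGCAGGGTGAAATCAGCGTAATTCTTCAAATAATCCCAAA-3'
(b) 5'-UGUACGCAGGGUGAAAUCAGCGUAAUUCUUCAAAUAAUCCCAAA-3'

(a) The coding strand is the reverse complement of the template: complement AAACCCTAATAAACTTCTTAATGCGACTAAAGTGGGACGCATGT, then reverse.
(b) mRNA has the coding-strand sequence with T→U.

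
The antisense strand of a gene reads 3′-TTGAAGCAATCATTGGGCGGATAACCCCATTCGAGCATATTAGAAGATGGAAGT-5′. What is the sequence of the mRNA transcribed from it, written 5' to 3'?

5'-AACUUCGUUAGUAACCCGCCUAUUGGGGUAAGCUCGUAUAAUCUUCUACCUUCA-3'

Reading the template 3'→5' as shown, RNA polymerase pairs each base (A→U, T→A, G↔C) to build mRNA 5'→3' directly.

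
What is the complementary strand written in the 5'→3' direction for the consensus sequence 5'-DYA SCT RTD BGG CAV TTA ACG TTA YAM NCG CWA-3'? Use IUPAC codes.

Standard pairs A↔T, G↔C; ambiguity codes pair R↔Y, M↔K, W↔W, S↔S, B↔V, D↔H, N↔N. Complement (HRTSGAYAHVCCGTBAATTGCAATRTKNGCGWT), then reverse for 5'→3'.

5'-TWGCGNKTRTAACGTTAABTGCCVHAYAGSTRH-3'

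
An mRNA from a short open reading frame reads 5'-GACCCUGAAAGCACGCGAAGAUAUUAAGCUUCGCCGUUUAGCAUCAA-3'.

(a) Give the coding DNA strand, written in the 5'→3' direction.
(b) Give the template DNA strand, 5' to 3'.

(a) 5'-GACCCTGAAAGCACGCGAAGATATTAAGCTTCGCCGTTTAGCATCAA-3'
(b) 5′-TTGATGCTAAACGGCGAAGCTTAATATCTTCGCGTGCTTTCAGGGTC-3′

(a) The coding strand matches the mRNA with U→T.
(b) The template strand is the reverse complement of the coding strand.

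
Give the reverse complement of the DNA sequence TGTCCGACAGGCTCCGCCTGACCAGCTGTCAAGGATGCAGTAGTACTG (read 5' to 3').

5'-CAGTACTACTGCATCCTTGACAGCTGGTCAGGCGGAGCCTGTCGGACA-3'

Complement each base (A↔T, G↔C): ACAGGCTGTCCGAGGCGGACTGGTCGACAGTTCCTACGTCATCATGAC. Then reverse.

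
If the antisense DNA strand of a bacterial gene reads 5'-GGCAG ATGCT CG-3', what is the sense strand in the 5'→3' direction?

5'-CGAGCATCTGCC-3'

The coding strand is complementary and antiparallel to the template: take the complement (A↔T, G↔C) and reverse.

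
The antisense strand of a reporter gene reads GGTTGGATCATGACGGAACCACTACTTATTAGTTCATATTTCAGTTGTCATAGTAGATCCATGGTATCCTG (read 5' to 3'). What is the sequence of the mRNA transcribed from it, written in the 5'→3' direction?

5'-CAGGAUACCAUGGAUCUACUAUGACAACUGAAAUAUGAACUAAUAAGUAGUGGUUCCGUCAUGAUCCAACC-3'

RNA polymerase reads the template 3'→5' and synthesizes mRNA 5'→3' by base-pairing (A→U, T→A, G↔C). The complement of the template is CCAACCTAGTACTGCCTTGGTGATGAATAATCAAGTATAAAGTCAACAGTATCATCTAGGTACCATAGGAC; antiparallel, so 5'→3' the coding strand is CAGGATACCATGGATCTACTATGACAACTGAAATATGAACTAATAAGTAGTGGTTCCGTCATGATCCAACC. Replace T with U for the mRNA.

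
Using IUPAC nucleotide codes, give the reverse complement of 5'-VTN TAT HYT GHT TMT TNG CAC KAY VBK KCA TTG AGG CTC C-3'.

Standard pairs A↔T, G↔C; ambiguity codes pair Y↔R, M↔K, B↔V, H↔D, N↔N. Complement (BANATADRACDAAKAANCGTGMTRBVMMGTAACTCCGAGG), then reverse for 5'→3'.

5'-GGAGCCTCAATGMMVBRTMGTGCNAAKAADCARDATANAB-3'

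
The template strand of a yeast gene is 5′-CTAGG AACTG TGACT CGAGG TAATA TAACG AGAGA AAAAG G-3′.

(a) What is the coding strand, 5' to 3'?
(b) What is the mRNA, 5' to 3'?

(a) 5′-CCTTTTTCTCTCGTTATATTACCTCGAGTCACAGTTCCTAG-3′
(b) 5'-CCUUUUUCUCUCGUUAUAUUACCUCGAGUCACAGUUCCUAG-3'

(a) The coding strand is the reverse complement of the template: complement GATCCTTGACACTGAGCTCCATTATATTGCTCTCTTTTTCC, then reverse.
(b) mRNA has the coding-strand sequence with T→U.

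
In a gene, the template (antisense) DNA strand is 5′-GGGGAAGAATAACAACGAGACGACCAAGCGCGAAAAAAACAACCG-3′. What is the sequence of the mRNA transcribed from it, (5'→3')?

5′-CGGUUGUUUUUUUCGCGCUUGGUCGUCUCGUUGUUAUUCUUCCCC-3′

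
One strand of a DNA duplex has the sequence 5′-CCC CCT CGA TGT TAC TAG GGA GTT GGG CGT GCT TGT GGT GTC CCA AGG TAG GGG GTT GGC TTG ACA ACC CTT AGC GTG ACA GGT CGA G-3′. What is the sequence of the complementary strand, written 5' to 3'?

Pairing A↔T and G↔C gives GGGGGAGCTACAATGATCCCTCAACCCGCACGAACACCACAGGGTTCCATCCCCCAACCGAACTGTTGGGAATCGCACTGTCCAGCTC, running 3'→5'. Reverse for the 5'→3' convention.

5'-CTCGACCTGTCACGCTAAGGGTTGTCAAGCCAACCCCCTACCTTGGGACACCACAAGCACGCCCAACTCCCTAGTAACATCGAGGGGG-3'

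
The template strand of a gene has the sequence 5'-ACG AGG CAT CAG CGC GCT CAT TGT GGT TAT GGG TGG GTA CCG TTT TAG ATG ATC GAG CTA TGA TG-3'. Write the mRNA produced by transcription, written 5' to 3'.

5'-CAUCAUAGCUCGAUCAUCUAAAACGGUACCCACCCAUAACCACAAUGAGCGCGCUGAUGCCUCGU-3'

The mRNA has the sequence of the coding strand (reverse complement of the template) with T→U. Reverse complement of ACGAGGCATCAGCGCGCTCATTGTGGTTATGGGTGGGTACCGTTTTAGATGATCGAGCTATGATG is CATCATAGCTCGATCATCTAAAACGGTACCCACCCATAACCACAATGAGCGCGCTGATGCCTCGT; then T→U.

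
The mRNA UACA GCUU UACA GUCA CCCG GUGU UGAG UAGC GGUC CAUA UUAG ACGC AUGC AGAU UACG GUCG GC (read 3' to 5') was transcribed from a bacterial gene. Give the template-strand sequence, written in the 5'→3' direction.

Written 5'→3' the mRNA is CGGCUGGCAUUAGACGUACGCAGAUUAUACCUGGCGAUGAGUUGUGGCCCACUGACAUUUCGACAU, so the coding DNA strand is CGGCTGGCATTAGACGTACGCAGATTATACCTGGCGATGAGTTGTGGCCCACTGACATTTCGACAT. The template is its reverse complement.

5'-ATGTCGAAATGTCAGTGGGCCACAACTCATCGCCAGGTATAATCTGCGTACGTCTAATGCCAGCCG-3'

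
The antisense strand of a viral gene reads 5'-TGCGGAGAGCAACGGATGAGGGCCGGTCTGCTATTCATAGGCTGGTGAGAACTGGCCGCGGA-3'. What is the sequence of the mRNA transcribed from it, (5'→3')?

The mRNA has the sequence of the coding strand (reverse complement of the template) with T→U. Reverse complement of TGCGGAGAGCAACGGATGAGGGCCGGTCTGCTATTCATAGGCTGGTGAGAACTGGCCGCGGA is TCCGCGGCCAGTTCTCACCAGCCTATGAATAGCAGACCGGCCCTCATCCGTTGCTCTCCGCA; then T→U.

5'-UCCGCGGCCAGUUCUCACCAGCCUAUGAAUAGCAGACCGGCCCUCAUCCGUUGCUCUCCGCA-3'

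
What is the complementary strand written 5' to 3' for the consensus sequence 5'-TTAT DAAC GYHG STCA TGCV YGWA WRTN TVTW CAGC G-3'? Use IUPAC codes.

Standard pairs A↔T, G↔C; ambiguity codes pair R↔Y, W↔W, S↔S, D↔H, V↔B, N↔N. Complement (AATAHTTGCRDCSAGTACGBRCWTWYANABAWGTCGC), then reverse for 5'→3'.

5'-CGCTGWABANAYWTWCRBGCATGASCDRCGTTHATAA-3'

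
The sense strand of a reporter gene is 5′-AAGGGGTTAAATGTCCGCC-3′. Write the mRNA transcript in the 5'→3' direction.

5'-AAGGGGUUAAAUGUCCGCC-3'

mRNA has the coding-strand sequence with U in place of T.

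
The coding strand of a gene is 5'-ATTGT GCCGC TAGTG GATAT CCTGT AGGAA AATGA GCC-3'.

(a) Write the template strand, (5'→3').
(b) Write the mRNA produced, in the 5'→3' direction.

(a) The template strand is the reverse complement of the coding strand: complement TAACACGGCGATCACCTATAGGACATCCTTTTACTCGG, then reverse.
(b) mRNA matches the coding strand with T→U.

(a) 5'-GGCTCATTTTCCTACAGGATATCCACTAGCGGCACAAT-3'
(b) 5'-AUUGUGCCGCUAGUGGAUAUCCUGUAGGAAAAUGAGCC-3'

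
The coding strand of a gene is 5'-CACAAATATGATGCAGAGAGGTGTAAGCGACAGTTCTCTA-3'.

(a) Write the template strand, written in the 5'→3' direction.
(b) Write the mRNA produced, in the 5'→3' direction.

(a) 5'-TAGAGAACTGTCGCTTACACCTCTCTGCATCATATTTGTG-3'
(b) 5'-CACAAAUAUGAUGCAGAGAGGUGUAAGCGACAGUUCUCUA-3'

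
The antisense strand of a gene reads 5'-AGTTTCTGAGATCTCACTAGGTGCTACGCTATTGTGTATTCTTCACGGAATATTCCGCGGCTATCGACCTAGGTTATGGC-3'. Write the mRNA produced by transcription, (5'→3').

5'-GCCAUAACCUAGGUCGAUAGCCGCGGAAUAUUCCGUGAAGAAUACACAAUAGCGUAGCACCUAGUGAGAUCUCAGAAACU-3'

The mRNA has the sequence of the coding strand (reverse complement of the template) with T→U. Reverse complement of AGTTTCTGAGATCTCACTAGGTGCTACGCTATTGTGTATTCTTCACGGAATATTCCGCGGCTATCGACCTAGGTTATGGC is GCCATAACCTAGGTCGATAGCCGCGGAATATTCCGTGAAGAATACACAATAGCGTAGCACCTAGTGAGATCTCAGAAACT; then T→U.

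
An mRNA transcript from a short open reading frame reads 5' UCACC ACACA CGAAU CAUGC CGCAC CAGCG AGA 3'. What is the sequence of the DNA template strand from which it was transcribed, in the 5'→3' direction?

5'-TCTCGCTGGTGCGGCATGATTCGTGTGTGGTGA-3'

Replace U with T to get the coding DNA strand: TCACCACACACGAATCATGCCGCACCAGCGAGA. The template strand is its reverse complement (complement AGTGGTGTGTGCTTAGTACGGCGTGGTCGCTCT, then reverse).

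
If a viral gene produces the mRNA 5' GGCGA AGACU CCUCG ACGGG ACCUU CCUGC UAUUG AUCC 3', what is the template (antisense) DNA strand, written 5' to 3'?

Replace U with T to get the coding DNA strand: GGCGAAGACTCCTCGACGGGACCTTCCTGCTATTGATCC. The template strand is its reverse complement (complement CCGCTTCTGAGGAGCTGCCCTGGAAGGACGATAACTAGG, then reverse).

5'-GGATCAATAGCAGGAAGGTCCCGTCGAGGAGTCTTCGCC-3'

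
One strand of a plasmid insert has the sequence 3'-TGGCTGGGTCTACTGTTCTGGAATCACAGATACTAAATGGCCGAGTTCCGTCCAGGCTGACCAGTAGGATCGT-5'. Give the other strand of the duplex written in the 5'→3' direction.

The strand is given 3'→5', so its complement runs 5'→3' in the same left-to-right order: pair each base A↔T, G↔C.

5′-ACCGACCCAGATGACAAGACCTTAGTGTCTATGATTTACCGGCTCAAGGCAGGTCCGACTGGTCATCCTAGCA-3′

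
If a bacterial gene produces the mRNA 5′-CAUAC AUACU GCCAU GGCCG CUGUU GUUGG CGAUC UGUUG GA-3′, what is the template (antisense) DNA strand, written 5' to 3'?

5'-TCCAACAGATCGCCAACAACAGCGGCCATGGCAGTATGTATG-3'

Replace U with T to get the coding DNA strand: CATACATACTGCCATGGCCGCTGTTGTTGGCGATCTGTTGGA. The template strand is its reverse complement (complement GTATGTATGACGGTACCGGCGACAACAACCGCTAGACAACCT, then reverse).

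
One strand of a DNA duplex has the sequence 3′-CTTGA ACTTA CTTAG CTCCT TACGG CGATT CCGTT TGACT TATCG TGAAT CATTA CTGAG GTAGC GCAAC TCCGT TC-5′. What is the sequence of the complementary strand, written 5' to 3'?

The strand is given 3'→5', so its complement runs 5'→3' in the same left-to-right order: pair each base A↔T, G↔C.

5'-GAACTTGAATGAATCGAGGAATGCCGCTAAGGCAAACTGAATAGCACTTAGTAATGACTCCATCGCGTTGAGGCAAG-3'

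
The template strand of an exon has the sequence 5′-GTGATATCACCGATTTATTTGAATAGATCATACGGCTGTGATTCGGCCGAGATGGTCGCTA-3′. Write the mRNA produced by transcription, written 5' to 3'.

5'-UAGCGACCAUCUCGGCCGAAUCACAGCCGUAUGAUCUAUUCAAAUAAAUCGGUGAUAUCAC-3'

The mRNA has the sequence of the coding strand (reverse complement of the template) with T→U. Reverse complement of GTGATATCACCGATTTATTTGAATAGATCATACGGCTGTGATTCGGCCGAGATGGTCGCTA is TAGCGACCATCTCGGCCGAATCACAGCCGTATGATCTATTCAAATAAATCGGTGATATCAC; then T→U.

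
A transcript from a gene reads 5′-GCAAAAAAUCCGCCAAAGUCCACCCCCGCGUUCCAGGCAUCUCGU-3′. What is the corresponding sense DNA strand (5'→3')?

5'-GCAAAAAATCCGCCAAAGTCCACCCCCGCGTTCCAGGCATCTCGT-3'

The coding DNA strand has the same 5'→3' sequence as the mRNA with U replaced by T.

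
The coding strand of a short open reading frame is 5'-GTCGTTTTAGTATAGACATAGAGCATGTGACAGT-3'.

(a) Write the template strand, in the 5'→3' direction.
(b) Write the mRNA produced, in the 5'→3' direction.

(a) 5'-ACTGTCACATGCTCTATGTCTATACTAAAACGAC-3'
(b) 5'-GUCGUUUUAGUAUAGACAUAGAGCAUGUGACAGU-3'

(a) The template strand is the reverse complement of the coding strand: complement CAGCAAAATCATATCTGTATCTCGTACACTGTCA, then reverse.
(b) mRNA matches the coding strand with T→U.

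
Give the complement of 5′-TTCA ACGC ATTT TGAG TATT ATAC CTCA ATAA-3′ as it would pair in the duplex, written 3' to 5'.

3'-AAGTTGCGTAAAACTCATAATATGGAGTTATT-5'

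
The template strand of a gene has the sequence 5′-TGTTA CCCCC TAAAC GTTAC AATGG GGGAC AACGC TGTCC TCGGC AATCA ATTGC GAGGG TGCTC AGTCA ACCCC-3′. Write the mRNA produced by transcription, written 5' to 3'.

5'-GGGGUUGACUGAGCACCCUCGCAAUUGAUUGCCGAGGACAGCGUUGUCCCCCAUUGUAACGUUUAGGGGGUAACA-3'

RNA polymerase reads the template 3'→5' and synthesizes mRNA 5'→3' by base-pairing (A→U, T→A, G↔C). The complement of the template is ACAATGGGGGATTTGCAATGTTACCCCCTGTTGCGACAGGAGCCGTTAGTTAACGCTCCCACGAGTCAGTTGGGG; antiparallel, so 5'→3' the coding strand is GGGGTTGACTGAGCACCCTCGCAATTGATTGCCGAGGACAGCGTTGTCCCCCATTGTAACGTTTAGGGGGTAACA. Replace T with U for the mRNA.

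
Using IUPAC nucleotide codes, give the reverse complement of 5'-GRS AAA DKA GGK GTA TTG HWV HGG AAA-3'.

5'-TTTCCDBWDCAATACMCCTMHTTTSYC-3'

Standard pairs A↔T, G↔C; ambiguity codes pair R↔Y, K↔M, W↔W, S↔S, D↔H, V↔B. Complement (CYSTTTHMTCCMCATAACDWBDCCTTT), then reverse for 5'→3'.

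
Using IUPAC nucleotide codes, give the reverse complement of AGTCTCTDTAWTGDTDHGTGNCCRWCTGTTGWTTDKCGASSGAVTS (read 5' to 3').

Standard pairs A↔T, G↔C; ambiguity codes pair R↔Y, K↔M, W↔W, S↔S, D↔H, V↔B, N↔N. Complement (TCAGAGAHATWACHAHDCACNGGYWGACAACWAAHMGCTSSCTBAS), then reverse for 5'→3'.

5'-SABTCSSTCGMHAAWCAACAGWYGGNCACDHAHCAWTAHAGAGACT-3'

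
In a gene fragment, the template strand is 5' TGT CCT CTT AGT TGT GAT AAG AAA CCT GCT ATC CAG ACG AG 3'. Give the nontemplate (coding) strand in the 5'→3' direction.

5'-CTCGTCTGGATAGCAGGTTTCTTATCACAACTAAGAGGACA-3'

The coding strand is complementary and antiparallel to the template: take the complement (A↔T, G↔C) and reverse.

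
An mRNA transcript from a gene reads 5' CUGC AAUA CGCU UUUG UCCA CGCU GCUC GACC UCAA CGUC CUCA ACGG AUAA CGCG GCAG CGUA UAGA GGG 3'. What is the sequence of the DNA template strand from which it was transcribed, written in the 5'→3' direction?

Replace U with T to get the coding DNA strand: CTGCAATACGCTTTTGTCCACGCTGCTCGACCTCAACGTCCTCAACGGATAACGCGGCAGCGTATAGAGGG. The template strand is its reverse complement (complement GACGTTATGCGAAAACAGGTGCGACGAGCTGGAGTTGCAGGAGTTGCCTATTGCGCCGTCGCATATCTCCC, then reverse).

5'-CCCTCTATACGCTGCCGCGTTATCCGTTGAGGACGTTGAGGTCGAGCAGCGTGGACAAAAGCGTATTGCAG-3'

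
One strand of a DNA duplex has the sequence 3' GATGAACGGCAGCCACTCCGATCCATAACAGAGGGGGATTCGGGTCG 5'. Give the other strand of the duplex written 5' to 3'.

The strand is given 3'→5', so its complement runs 5'→3' in the same left-to-right order: pair each base A↔T, G↔C.

5'-CTACTTGCCGTCGGTGAGGCTAGGTATTGTCTCCCCCTAAGCCCAGC-3'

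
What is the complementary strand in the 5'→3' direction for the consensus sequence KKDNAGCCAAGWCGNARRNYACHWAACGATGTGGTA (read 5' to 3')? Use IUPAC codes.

5'-TACCACATCGTTWDGTRNYYTNCGWCTTGGCTNHMM-3'

Standard pairs A↔T, G↔C; ambiguity codes pair R↔Y, K↔M, W↔W, D↔H, N↔N. Complement (MMHNTCGGTTCWGCNTYYNRTGDWTTGCTACACCAT), then reverse for 5'→3'.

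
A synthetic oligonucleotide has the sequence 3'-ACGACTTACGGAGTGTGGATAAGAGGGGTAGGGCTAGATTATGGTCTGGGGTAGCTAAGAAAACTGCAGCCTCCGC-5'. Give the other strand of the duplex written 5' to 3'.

5′-TGCTGAATGCCTCACACCTATTCTCCCCATCCCGATCTAATACCAGACCCCATCGATTCTTTTGACGTCGGAGGCG-3′

The strand is given 3'→5', so its complement runs 5'→3' in the same left-to-right order: pair each base A↔T, G↔C.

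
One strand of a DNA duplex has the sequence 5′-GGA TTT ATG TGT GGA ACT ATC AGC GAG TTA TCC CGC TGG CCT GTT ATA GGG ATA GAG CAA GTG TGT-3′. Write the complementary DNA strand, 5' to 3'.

5'-ACACACTTGCTCTATCCCTATAACAGGCCAGCGGGATAACTCGCTGATAGTTCCACACATAAATCC-3'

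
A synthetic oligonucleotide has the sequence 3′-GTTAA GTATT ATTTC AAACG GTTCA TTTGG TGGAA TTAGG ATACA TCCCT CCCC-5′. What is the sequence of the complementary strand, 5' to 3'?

5'-CAATTCATAATAAAGTTTGCCAAGTAAACCACCTTAATCCTATGTAGGGAGGGG-3'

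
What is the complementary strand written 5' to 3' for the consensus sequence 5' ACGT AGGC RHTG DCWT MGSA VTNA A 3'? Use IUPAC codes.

5′-TTNABTSCKAWGHCADYGCCTACGT-3′

Standard pairs A↔T, G↔C; ambiguity codes pair R↔Y, M↔K, W↔W, S↔S, D↔H, V↔B, N↔N. Complement (TGCATCCGYDACHGWAKCSTBANTT), then reverse for 5'→3'.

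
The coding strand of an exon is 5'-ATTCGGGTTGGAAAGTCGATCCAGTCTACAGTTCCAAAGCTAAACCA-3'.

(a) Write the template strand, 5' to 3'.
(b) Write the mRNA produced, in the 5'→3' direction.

(a) The template strand is the reverse complement of the coding strand: complement TAAGCCCAACCTTTCAGCTAGGTCAGATGTCAAGGTTTCGATTTGGT, then reverse.
(b) mRNA matches the coding strand with T→U.

(a) 5'-TGGTTTAGCTTTGGAACTGTAGACTGGATCGACTTTCCAACCCGAAT-3'
(b) 5'-AUUCGGGUUGGAAAGUCGAUCCAGUCUACAGUUCCAAAGCUAAACCA-3'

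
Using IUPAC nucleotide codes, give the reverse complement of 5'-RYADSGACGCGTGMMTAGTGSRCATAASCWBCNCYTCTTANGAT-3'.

Standard pairs A↔T, G↔C; ambiguity codes pair R↔Y, M↔K, W↔W, S↔S, B↔V, D↔H, N↔N. Complement (YRTHSCTGCGCACKKATCACSYGTATTSGWVGNGRAGAATNCTA), then reverse for 5'→3'.

5'-ATCNTAAGARGNGVWGSTTATGYSCACTAKKCACGCGTCSHTRY-3'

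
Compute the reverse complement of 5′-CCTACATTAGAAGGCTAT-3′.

Reading the sequence 3'→5' and pairing each base (A↔T, G↔C) gives the reverse complement directly.

5′-ATAGCCTTCTAATGTAGG-3′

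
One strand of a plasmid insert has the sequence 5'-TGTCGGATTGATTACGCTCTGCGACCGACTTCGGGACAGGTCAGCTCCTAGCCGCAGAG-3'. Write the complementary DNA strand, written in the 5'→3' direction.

Pairing A↔T and G↔C gives ACAGCCTAACTAATGCGAGACGCTGGCTGAAGCCCTGTCCAGTCGAGGATCGGCGTCTC, running 3'→5'. Reverse for the 5'→3' convention.

5'-CTCTGCGGCTAGGAGCTGACCTGTCCCGAAGTCGGTCGCAGAGCGTAATCAATCCGACA-3'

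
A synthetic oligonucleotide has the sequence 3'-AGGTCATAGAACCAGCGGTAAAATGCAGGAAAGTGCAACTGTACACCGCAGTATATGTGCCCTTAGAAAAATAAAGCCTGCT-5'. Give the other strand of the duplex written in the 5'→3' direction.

5'-TCCAGTATCTTGGTCGCCATTTTACGTCCTTTCACGTTGACATGTGGCGTCATATACACGGGAATCTTTTTATTTCGGACGA-3'

The strand is given 3'→5', so its complement runs 5'→3' in the same left-to-right order: pair each base A↔T, G↔C.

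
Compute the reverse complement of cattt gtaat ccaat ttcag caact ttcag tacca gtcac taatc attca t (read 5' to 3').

5′-ATGAATGATTAGTGACTGGTACTGAAAGTTGCTGAAATTGGATTACAAATG-3′

Complement each base (A↔T, G↔C): GTAAACATTAGGTTAAAGTCGTTGAAAGTCATGGTCAGTGATTAGTAAGTA. Then reverse.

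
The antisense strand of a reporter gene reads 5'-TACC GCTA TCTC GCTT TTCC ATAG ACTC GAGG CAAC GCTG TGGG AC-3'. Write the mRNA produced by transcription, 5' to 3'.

5'-GUCCCACAGCGUUGCCUCGAGUCUAUGGAAAAGCGAGAUAGCGGUA-3'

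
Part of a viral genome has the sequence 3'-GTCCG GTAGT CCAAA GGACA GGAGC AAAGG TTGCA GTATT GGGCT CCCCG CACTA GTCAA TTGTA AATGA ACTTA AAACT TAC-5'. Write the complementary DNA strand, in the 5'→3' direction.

5'-CAGGCCATCAGGTTTCCTGTCCTCGTTTCCAACGTCATAACCCGAGGGGCGTGATCAGTTAACATTTACTTGAATTTTGAATG-3'

The strand is given 3'→5', so its complement runs 5'→3' in the same left-to-right order: pair each base A↔T, G↔C.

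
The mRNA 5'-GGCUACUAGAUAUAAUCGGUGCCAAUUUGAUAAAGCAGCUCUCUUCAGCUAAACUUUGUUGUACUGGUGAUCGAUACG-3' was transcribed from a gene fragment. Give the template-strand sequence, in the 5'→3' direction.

Replace U with T to get the coding DNA strand: GGCTACTAGATATAATCGGTGCCAATTTGATAAAGCAGCTCTCTTCAGCTAAACTTTGTTGTACTGGTGATCGATACG. The template strand is its reverse complement (complement CCGATGATCTATATTAGCCACGGTTAAACTATTTCGTCGAGAGAAGTCGATTTGAAACAACATGACCACTAGCTATGC, then reverse).

5'-CGTATCGATCACCAGTACAACAAAGTTTAGCTGAAGAGAGCTGCTTTATCAAATTGGCACCGATTATATCTAGTAGCC-3'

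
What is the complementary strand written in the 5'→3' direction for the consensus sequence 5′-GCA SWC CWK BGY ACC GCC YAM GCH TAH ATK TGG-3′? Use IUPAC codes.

Standard pairs A↔T, G↔C; ambiguity codes pair Y↔R, M↔K, W↔W, S↔S, B↔V, H↔D. Complement (CGTSWGGWMVCRTGGCGGRTKCGDATDTAMACC), then reverse for 5'→3'.

5′-CCAMATDTADGCKTRGGCGGTRCVMWGGWSTGC-3′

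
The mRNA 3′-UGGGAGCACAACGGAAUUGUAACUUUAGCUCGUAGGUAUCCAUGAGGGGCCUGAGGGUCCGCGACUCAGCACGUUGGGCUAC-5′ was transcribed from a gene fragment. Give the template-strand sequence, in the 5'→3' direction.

5'-ACCCTCGTGTTGCCTTAACATTGAAATCGAGCATCCATAGGTACTCCCCGGACTCCCAGGCGCTGAGTCGTGCAACCCGATG-3'

Written 5'→3' the mRNA is CAUCGGGUUGCACGACUCAGCGCCUGGGAGUCCGGGGAGUACCUAUGGAUGCUCGAUUUCAAUGUUAAGGCAACACGAGGGU, so the coding DNA strand is CATCGGGTTGCACGACTCAGCGCCTGGGAGTCCGGGGAGTACCTATGGATGCTCGATTTCAATGTTAAGGCAACACGAGGGT. The template is its reverse complement.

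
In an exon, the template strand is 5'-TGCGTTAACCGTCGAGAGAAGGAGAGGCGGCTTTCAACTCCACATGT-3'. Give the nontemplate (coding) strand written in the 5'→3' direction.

The coding strand is complementary and antiparallel to the template: take the complement (A↔T, G↔C) and reverse.

5′-ACATGTGGAGTTGAAAGCCGCCTCTCCTTCTCTCGACGGTTAACGCA-3′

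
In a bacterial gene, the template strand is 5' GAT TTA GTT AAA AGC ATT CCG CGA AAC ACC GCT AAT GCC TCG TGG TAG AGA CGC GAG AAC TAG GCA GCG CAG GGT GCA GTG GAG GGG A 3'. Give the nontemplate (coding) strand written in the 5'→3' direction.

The coding strand is complementary and antiparallel to the template: take the complement (A↔T, G↔C) and reverse.

5'-TCCCCTCCACTGCACCCTGCGCTGCCTAGTTCTCGCGTCTCTACCACGAGGCATTAGCGGTGTTTCGCGGAATGCTTTTAACTAAATC-3'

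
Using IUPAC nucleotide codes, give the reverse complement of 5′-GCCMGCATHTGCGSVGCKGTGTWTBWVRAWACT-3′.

5'-AGTWTYBWVAWACACMGCBSCGCADATGCKGGC-3'

Standard pairs A↔T, G↔C; ambiguity codes pair R↔Y, M↔K, W↔W, S↔S, B↔V, H↔D. Complement (CGGKCGTADACGCSBCGMCACAWAVWBYTWTGA), then reverse for 5'→3'.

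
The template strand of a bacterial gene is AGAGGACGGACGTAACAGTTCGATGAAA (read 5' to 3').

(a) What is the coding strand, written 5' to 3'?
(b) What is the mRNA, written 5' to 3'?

(a) 5'-TTTCATCGAACTGTTACGTCCGTCCTCT-3'
(b) 5'-UUUCAUCGAACUGUUACGUCCGUCCUCU-3'

(a) The coding strand is the reverse complement of the template: complement TCTCCTGCCTGCATTGTCAAGCTACTTT, then reverse.
(b) mRNA has the coding-strand sequence with T→U.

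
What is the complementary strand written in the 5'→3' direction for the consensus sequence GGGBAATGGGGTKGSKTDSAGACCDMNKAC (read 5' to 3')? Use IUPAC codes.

5'-GTMNKHGGTCTSHAMSCMACCCCATTVCCC-3'

Standard pairs A↔T, G↔C; ambiguity codes pair M↔K, S↔S, B↔V, D↔H, N↔N. Complement (CCCVTTACCCCAMCSMAHSTCTGGHKNMTG), then reverse for 5'→3'.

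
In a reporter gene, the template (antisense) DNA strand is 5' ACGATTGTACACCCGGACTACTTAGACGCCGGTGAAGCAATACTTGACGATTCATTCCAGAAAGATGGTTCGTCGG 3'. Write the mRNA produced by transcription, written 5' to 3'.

5'-CCGACGAACCAUCUUUCUGGAAUGAAUCGUCAAGUAUUGCUUCACCGGCGUCUAAGUAGUCCGGGUGUACAAUCGU-3'

RNA polymerase reads the template 3'→5' and synthesizes mRNA 5'→3' by base-pairing (A→U, T→A, G↔C). The complement of the template is TGCTAACATGTGGGCCTGATGAATCTGCGGCCACTTCGTTATGAACTGCTAAGTAAGGTCTTTCTACCAAGCAGCC; antiparallel, so 5'→3' the coding strand is CCGACGAACCATCTTTCTGGAATGAATCGTCAAGTATTGCTTCACCGGCGTCTAAGTAGTCCGGGTGTACAATCGT. Replace T with U for the mRNA.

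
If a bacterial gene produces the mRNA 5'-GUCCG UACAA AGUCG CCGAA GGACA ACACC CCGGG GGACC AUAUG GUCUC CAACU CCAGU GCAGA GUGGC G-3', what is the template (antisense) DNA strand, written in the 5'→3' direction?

5'-CGCCACTCTGCACTGGAGTTGGAGACCATATGGTCCCCCGGGGTGTTGTCCTTCGGCGACTTTGTACGGAC-3'

Replace U with T to get the coding DNA strand: GTCCGTACAAAGTCGCCGAAGGACAACACCCCGGGGGACCATATGGTCTCCAACTCCAGTGCAGAGTGGCG. The template strand is its reverse complement (complement CAGGCATGTTTCAGCGGCTTCCTGTTGTGGGGCCCCCTGGTATACCAGAGGTTGAGGTCACGTCTCACCGC, then reverse).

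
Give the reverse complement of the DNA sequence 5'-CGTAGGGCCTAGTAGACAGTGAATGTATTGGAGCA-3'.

Complement each base (A↔T, G↔C): GCATCCCGGATCATCTGTCACTTACATAACCTCGT. Then reverse.

5'-TGCTCCAATACATTCACTGTCTACTAGGCCCTACG-3'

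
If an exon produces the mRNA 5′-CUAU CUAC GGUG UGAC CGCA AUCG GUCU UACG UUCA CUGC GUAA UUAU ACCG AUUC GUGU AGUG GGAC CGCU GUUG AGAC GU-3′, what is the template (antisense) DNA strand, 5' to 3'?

5'-ACGTCTCAACAGCGGTCCCACTACACGAATCGGTATAATTACGCAGTGAACGTAAGACCGATTGCGGTCACACCGTAGATAG-3'

Replace U with T to get the coding DNA strand: CTATCTACGGTGTGACCGCAATCGGTCTTACGTTCACTGCGTAATTATACCGATTCGTGTAGTGGGACCGCTGTTGAGACGT. The template strand is its reverse complement (complement GATAGATGCCACACTGGCGTTAGCCAGAATGCAAGTGACGCATTAATATGGCTAAGCACATCACCCTGGCGACAACTCTGCA, then reverse).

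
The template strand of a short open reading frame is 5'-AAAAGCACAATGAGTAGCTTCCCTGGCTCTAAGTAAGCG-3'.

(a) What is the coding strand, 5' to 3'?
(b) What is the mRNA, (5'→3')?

(a) 5′-CGCTTACTTAGAGCCAGGGAAGCTACTCATTGTGCTTTT-3′
(b) 5'-CGCUUACUUAGAGCCAGGGAAGCUACUCAUUGUGCUUUU-3'

(a) The coding strand is the reverse complement of the template: complement TTTTCGTGTTACTCATCGAAGGGACCGAGATTCATTCGC, then reverse.
(b) mRNA has the coding-strand sequence with T→U.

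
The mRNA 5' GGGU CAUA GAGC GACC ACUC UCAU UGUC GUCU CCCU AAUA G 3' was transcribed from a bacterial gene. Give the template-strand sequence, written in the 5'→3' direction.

5'-CTATTAGGGAGACGACAATGAGAGTGGTCGCTCTATGACCC-3'

Replace U with T to get the coding DNA strand: GGGTCATAGAGCGACCACTCTCATTGTCGTCTCCCTAATAG. The template strand is its reverse complement (complement CCCAGTATCTCGCTGGTGAGAGTAACAGCAGAGGGATTATC, then reverse).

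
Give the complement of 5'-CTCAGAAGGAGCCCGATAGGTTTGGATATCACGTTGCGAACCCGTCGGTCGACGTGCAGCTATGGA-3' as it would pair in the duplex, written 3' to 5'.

Base-pairing A↔T, G↔C gives the complement. The complementary strand is antiparallel, so paired with a 5'→3' strand it runs 3'→5'.

3'-GAGTCTTCCTCGGGCTATCCAAACCTATAGTGCAACGCTTGGGCAGCCAGCTGCACGTCGATACCT-5'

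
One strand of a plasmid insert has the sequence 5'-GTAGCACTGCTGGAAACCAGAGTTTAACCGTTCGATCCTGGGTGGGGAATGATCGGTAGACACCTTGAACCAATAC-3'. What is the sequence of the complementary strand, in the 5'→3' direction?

5'-GTATTGGTTCAAGGTGTCTACCGATCATTCCCCACCCAGGATCGAACGGTTAAACTCTGGTTTCCAGCAGTGCTAC-3'

The complement of GTAGCACTGCTGGAAACCAGAGTTTAACCGTTCGATCCTGGGTGGGGAATGATCGGTAGACACCTTGAACCAATAC is CATCGTGACGACCTTTGGTCTCAAATTGGCAAGCTAGGACCCACCCCTTACTAGCCATCTGTGGAACTTGGTTATG (A↔T, G↔C). DNA strands are antiparallel, so the complementary strand runs 3'→5'; reversing gives the 5'→3' form.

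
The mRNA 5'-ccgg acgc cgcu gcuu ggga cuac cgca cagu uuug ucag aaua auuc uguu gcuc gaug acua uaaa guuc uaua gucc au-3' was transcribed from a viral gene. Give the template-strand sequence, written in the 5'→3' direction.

Replace U with T to get the coding DNA strand: CCGGACGCCGCTGCTTGGGACTACCGCACAGTTTTGTCAGAATAATTCTGTTGCTCGATGACTATAAAGTTCTATAGTCCAT. The template strand is its reverse complement (complement GGCCTGCGGCGACGAACCCTGATGGCGTGTCAAAACAGTCTTATTAAGACAACGAGCTACTGATATTTCAAGATATCAGGTA, then reverse).

5′-ATGGACTATAGAACTTTATAGTCATCGAGCAACAGAATTATTCTGACAAAACTGTGCGGTAGTCCCAAGCAGCGGCGTCCGG-3′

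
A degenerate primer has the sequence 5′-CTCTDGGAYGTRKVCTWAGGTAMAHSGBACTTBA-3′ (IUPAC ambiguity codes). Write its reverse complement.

5'-TVAAGTVCSDTKTACCTWAGBMYACRTCCHAGAG-3'

Standard pairs A↔T, G↔C; ambiguity codes pair R↔Y, M↔K, W↔W, S↔S, B↔V, D↔H. Complement (GAGAHCCTRCAYMBGAWTCCATKTDSCVTGAAVT), then reverse for 5'→3'.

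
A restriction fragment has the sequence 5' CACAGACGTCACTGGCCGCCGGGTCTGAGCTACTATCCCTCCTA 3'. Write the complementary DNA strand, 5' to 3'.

The complement of CACAGACGTCACTGGCCGCCGGGTCTGAGCTACTATCCCTCCTA is GTGTCTGCAGTGACCGGCGGCCCAGACTCGATGATAGGGAGGAT (A↔T, G↔C). DNA strands are antiparallel, so the complementary strand runs 3'→5'; reversing gives the 5'→3' form.

5'-TAGGAGGGATAGTAGCTCAGACCCGGCGGCCAGTGACGTCTGTG-3'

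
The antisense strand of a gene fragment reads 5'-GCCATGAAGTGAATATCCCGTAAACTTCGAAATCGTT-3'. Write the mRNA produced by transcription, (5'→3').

The mRNA has the sequence of the coding strand (reverse complement of the template) with T→U. Reverse complement of GCCATGAAGTGAATATCCCGTAAACTTCGAAATCGTT is AACGATTTCGAAGTTTACGGGATATTCACTTCATGGC; then T→U.

5'-AACGAUUUCGAAGUUUACGGGAUAUUCACUUCAUGGC-3'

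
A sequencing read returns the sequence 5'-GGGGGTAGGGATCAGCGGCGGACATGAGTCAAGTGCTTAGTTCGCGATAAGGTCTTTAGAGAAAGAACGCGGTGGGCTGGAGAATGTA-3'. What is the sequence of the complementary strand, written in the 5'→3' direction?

Pairing A↔T and G↔C gives CCCCCATCCCTAGTCGCCGCCTGTACTCAGTTCACGAATCAAGCGCTATTCCAGAAATCTCTTTCTTGCGCCACCCGACCTCTTACAT, running 3'→5'. Reverse for the 5'→3' convention.

5'-TACATTCTCCAGCCCACCGCGTTCTTTCTCTAAAGACCTTATCGCGAACTAAGCACTTGACTCATGTCCGCCGCTGATCCCTACCCCC-3'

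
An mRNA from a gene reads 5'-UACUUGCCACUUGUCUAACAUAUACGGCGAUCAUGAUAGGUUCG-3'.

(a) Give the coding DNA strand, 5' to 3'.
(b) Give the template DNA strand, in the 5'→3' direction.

(a) 5'-TACTTGCCACTTGTCTAACATATACGGCGATCATGATAGGTTCG-3'
(b) 5′-CGAACCTATCATGATCGCCGTATATGTTAGACAAGTGGCAAGTA-3′

(a) The coding strand matches the mRNA with U→T.
(b) The template strand is the reverse complement of the coding strand.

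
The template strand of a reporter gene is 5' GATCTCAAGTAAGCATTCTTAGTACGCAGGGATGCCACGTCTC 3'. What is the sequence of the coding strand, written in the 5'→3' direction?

5'-GAGACGTGGCATCCCTGCGTACTAAGAATGCTTACTTGAGATC-3'

The coding strand is complementary and antiparallel to the template: take the complement (A↔T, G↔C) and reverse.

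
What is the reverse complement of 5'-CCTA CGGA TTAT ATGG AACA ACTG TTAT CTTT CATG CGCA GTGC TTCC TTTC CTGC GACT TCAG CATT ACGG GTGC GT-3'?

Complement each base (A↔T, G↔C): GGATGCCTAATATACCTTGTTGACAATAGAAAGTACGCGTCACGAAGGAAAGGACGCTGAAGTCGTAATGCCCACGCA. Then reverse.

5'-ACGCACCCGTAATGCTGAAGTCGCAGGAAAGGAAGCACTGCGCATGAAAGATAACAGTTGTTCCATATAATCCGTAGG-3'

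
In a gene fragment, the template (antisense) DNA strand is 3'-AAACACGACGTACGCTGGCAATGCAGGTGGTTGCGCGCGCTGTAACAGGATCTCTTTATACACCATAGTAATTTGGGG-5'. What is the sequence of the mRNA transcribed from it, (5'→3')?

5'-UUUGUGCUGCAUGCGACCGUUACGUCCACCAACGCGCGCGACAUUGUCCUAGAGAAAUAUGUGGUAUCAUUAAACCCC-3'

Reading the template 3'→5' as shown, RNA polymerase pairs each base (A→U, T→A, G↔C) to build mRNA 5'→3' directly.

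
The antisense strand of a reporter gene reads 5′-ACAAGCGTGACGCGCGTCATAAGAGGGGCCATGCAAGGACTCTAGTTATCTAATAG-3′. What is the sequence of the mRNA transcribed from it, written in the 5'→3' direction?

The mRNA has the sequence of the coding strand (reverse complement of the template) with T→U. Reverse complement of ACAAGCGTGACGCGCGTCATAAGAGGGGCCATGCAAGGACTCTAGTTATCTAATAG is CTATTAGATAACTAGAGTCCTTGCATGGCCCCTCTTATGACGCGCGTCACGCTTGT; then T→U.

5′-CUAUUAGAUAACUAGAGUCCUUGCAUGGCCCCUCUUAUGACGCGCGUCACGCUUGU-3′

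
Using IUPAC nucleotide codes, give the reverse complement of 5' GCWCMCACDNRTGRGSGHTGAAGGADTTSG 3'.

Standard pairs A↔T, G↔C; ambiguity codes pair R↔Y, M↔K, W↔W, S↔S, D↔H, N↔N. Complement (CGWGKGTGHNYACYCSCDACTTCCTHAASC), then reverse for 5'→3'.

5′-CSAAHTCCTTCADCSCYCAYNHGTGKGWGC-3′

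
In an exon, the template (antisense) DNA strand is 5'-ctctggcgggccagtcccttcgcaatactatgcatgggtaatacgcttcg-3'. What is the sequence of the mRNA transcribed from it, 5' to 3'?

RNA polymerase reads the template 3'→5' and synthesizes mRNA 5'→3' by base-pairing (A→U, T→A, G↔C). The complement of the template is GAGACCGCCCGGTCAGGGAAGCGTTATGATACGTACCCATTATGCGAAGC; antiparallel, so 5'→3' the coding strand is CGAAGCGTATTACCCATGCATAGTATTGCGAAGGGACTGGCCCGCCAGAG. Replace T with U for the mRNA.

5'-CGAAGCGUAUUACCCAUGCAUAGUAUUGCGAAGGGACUGGCCCGCCAGAG-3'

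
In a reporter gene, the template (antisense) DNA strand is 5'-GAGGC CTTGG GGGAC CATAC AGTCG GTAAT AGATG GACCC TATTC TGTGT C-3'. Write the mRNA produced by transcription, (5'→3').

5'-GACACAGAAUAGGGUCCAUCUAUUACCGACUGUAUGGUCCCCCAAGGCCUC-3'

RNA polymerase reads the template 3'→5' and synthesizes mRNA 5'→3' by base-pairing (A→U, T→A, G↔C). The complement of the template is CTCCGGAACCCCCTGGTATGTCAGCCATTATCTACCTGGGATAAGACACAG; antiparallel, so 5'→3' the coding strand is GACACAGAATAGGGTCCATCTATTACCGACTGTATGGTCCCCCAAGGCCTC. Replace T with U for the mRNA.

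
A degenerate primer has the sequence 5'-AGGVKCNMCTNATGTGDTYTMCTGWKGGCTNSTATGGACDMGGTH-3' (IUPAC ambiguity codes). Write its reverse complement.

5'-DACCKHGTCCATASNAGCCMWCAGKARAHCACATNAGKNGMBCCT-3'

Standard pairs A↔T, G↔C; ambiguity codes pair Y↔R, M↔K, W↔W, S↔S, D↔H, V↔B, N↔N. Complement (TCCBMGNKGANTACACHARAKGACWMCCGANSATACCTGHKCCAD), then reverse for 5'→3'.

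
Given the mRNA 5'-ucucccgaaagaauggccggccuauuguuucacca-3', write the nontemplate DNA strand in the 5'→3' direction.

5'-TCTCCCGAAAGAATGGCCGGCCTATTGTTTCACCA-3'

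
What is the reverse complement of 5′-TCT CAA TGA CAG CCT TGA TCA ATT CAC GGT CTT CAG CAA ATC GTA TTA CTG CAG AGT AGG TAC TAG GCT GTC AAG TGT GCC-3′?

5'-GGCACACTTGACAGCCTAGTACCTACTCTGCAGTAATACGATTTGCTGAAGACCGTGAATTGATCAAGGCTGTCATTGAGA-3'

Reading the sequence 3'→5' and pairing each base (A↔T, G↔C) gives the reverse complement directly.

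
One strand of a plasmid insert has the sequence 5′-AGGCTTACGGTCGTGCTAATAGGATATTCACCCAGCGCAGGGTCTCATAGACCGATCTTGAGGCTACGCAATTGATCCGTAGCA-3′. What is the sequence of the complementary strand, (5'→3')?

5'-TGCTACGGATCAATTGCGTAGCCTCAAGATCGGTCTATGAGACCCTGCGCTGGGTGAATATCCTATTAGCACGACCGTAAGCCT-3'

The complement of AGGCTTACGGTCGTGCTAATAGGATATTCACCCAGCGCAGGGTCTCATAGACCGATCTTGAGGCTACGCAATTGATCCGTAGCA is TCCGAATGCCAGCACGATTATCCTATAAGTGGGTCGCGTCCCAGAGTATCTGGCTAGAACTCCGATGCGTTAACTAGGCATCGT (A↔T, G↔C). DNA strands are antiparallel, so the complementary strand runs 3'→5'; reversing gives the 5'→3' form.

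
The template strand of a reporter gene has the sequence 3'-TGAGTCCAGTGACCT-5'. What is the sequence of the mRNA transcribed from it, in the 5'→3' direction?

Reading the template 3'→5' as shown, RNA polymerase pairs each base (A→U, T→A, G↔C) to build mRNA 5'→3' directly.

5'-ACUCAGGUCACUGGA-3'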